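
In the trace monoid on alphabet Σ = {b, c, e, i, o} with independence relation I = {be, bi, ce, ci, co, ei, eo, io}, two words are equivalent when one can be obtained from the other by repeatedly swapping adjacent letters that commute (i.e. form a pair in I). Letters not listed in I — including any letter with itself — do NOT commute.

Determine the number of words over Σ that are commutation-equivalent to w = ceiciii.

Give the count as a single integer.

#0=c has no predecessor
#1=e has no predecessor
#2=i has no predecessor
#3=c depends on [0:c]
#4=i depends on [2:i]
#5=i depends on [4:i]
#6=i depends on [5:i]
sources: [0:c, 1:e, 2:i]
N(rest) = Σ N(rest − s) over sources s of rest; N(one piece) = 1:
  size 1 → [1]=1  [3]=1  [6]=1
  size 2 → [0,3]=1  [1,3]=2  [1,6]=2  [3,6]=2  [5,6]=1
  size 3 → [0,1,3]=3  [0,3,6]=3  [1,3,6]=6  [1,5,6]=3  [3,5,6]=3  [4,5,6]=1
  size 4 → [0,1,3,6]=12  [0,3,5,6]=6  [1,3,5,6]=12  [1,4,5,6]=4  [2,4,5,6]=1  [3,4,5,6]=4
  size 5 → [0,1,3,5,6]=30  [0,3,4,5,6]=10  [1,2,4,5,6]=5  [1,3,4,5,6]=20  [2,3,4,5,6]=5
  first=0(c) contributes 30
  first=1(e) contributes 15
  first=2(i) contributes 60
|[w]| = 105

105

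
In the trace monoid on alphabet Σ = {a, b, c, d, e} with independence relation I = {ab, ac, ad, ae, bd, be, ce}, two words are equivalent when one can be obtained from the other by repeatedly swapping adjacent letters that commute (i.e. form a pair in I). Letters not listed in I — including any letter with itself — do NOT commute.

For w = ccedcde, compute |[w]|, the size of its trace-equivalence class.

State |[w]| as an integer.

0(c) covers ∅
1(c) covers 0:c
2(e) covers ∅
3(d) covers 1:c, 2:e
4(c) covers 3:d
5(d) covers 4:c
6(e) covers 5:d
floor of heap: 0:c, 2:e
completions by unplaced set U, small U first (add the entries for U minus each lowest piece of U):
  |U|=1: {6}:1
  |U|=2: {5,6}:1
  |U|=3: {4,5,6}:1
  |U|=4: {3,4,5,6}:1
  |U|=5: {1,3,4,5,6}:1  {2,3,4,5,6}:1
  start at 0(c): 2
  start at 2(e): 1
sum over floor = 3

3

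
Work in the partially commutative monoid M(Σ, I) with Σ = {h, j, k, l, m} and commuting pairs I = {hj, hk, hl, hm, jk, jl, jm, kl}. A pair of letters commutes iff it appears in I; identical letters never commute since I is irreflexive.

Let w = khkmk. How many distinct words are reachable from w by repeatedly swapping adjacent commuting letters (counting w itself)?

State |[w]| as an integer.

5

#0=k has no predecessor
#1=h has no predecessor
#2=k depends on [0:k]
#3=m depends on [2:k]
#4=k depends on [3:m]
sources: [0:k, 1:h]
N(rest) = Σ N(rest − s) over sources s of rest; N(one piece) = 1:
  size 1 → [1]=1  [4]=1
  size 2 → [1,4]=2  [3,4]=1
  size 3 → [1,3,4]=3  [2,3,4]=1
  first=0(k) contributes 4
  first=1(h) contributes 1
|[w]| = 5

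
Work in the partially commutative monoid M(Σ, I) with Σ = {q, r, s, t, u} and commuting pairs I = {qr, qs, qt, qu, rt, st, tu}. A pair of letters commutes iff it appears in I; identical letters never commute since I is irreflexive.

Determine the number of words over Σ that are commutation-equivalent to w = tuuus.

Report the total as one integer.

drop 0:t onto floor
drop 1:u onto floor
drop 2:u onto {1:u}
drop 3:u onto {2:u}
drop 4:s onto {3:u}
ground layer = {0:t, 1:u}
drop-orders for the pieces not yet dropped (sum over which currently-grounded one goes next):
  1 to go: {0} 1  {4} 1
  2 to go: {0,4} 2  {3,4} 1
  3 to go: {0,3,4} 3  {2,3,4} 1
  if 0:t drops first: 1 orders
  if 1:u drops first: 4 orders
heap linearizations: 5

5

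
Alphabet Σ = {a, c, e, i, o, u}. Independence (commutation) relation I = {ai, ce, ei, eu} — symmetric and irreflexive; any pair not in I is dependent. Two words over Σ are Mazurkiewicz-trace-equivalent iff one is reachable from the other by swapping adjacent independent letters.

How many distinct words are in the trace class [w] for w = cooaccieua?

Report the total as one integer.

5

piece 0:c — minimal
piece 1:o rests on {0:c}
piece 2:o rests on {1:o}
piece 3:a rests on {2:o}
piece 4:c rests on {3:a}
piece 5:c rests on {4:c}
piece 6:i rests on {5:c}
piece 7:e rests on {3:a}
piece 8:u rests on {6:i}
piece 9:a rests on {7:e, 8:u}
minimal pieces: {0:c}
ways to finish when only these pieces remain (= sum over removing one remaining piece with nothing left below it):
  1 left: {9}→1
  2 left: {7,9}→1  {8,9}→1
  3 left: {6,8,9}→1  {7,8,9}→2
  4 left: {5,6,8,9}→1  {6,7,8,9}→3
  5 left: {4,5,6,8,9}→1  {5,6,7,8,9}→4
  6 left: {4,5,6,7,8,9}→5
  7 left: {3,4,5,6,7,8,9}→5
  8 left: {2,3,4,5,6,7,8,9}→5
  placing 0:c first → 5 extensions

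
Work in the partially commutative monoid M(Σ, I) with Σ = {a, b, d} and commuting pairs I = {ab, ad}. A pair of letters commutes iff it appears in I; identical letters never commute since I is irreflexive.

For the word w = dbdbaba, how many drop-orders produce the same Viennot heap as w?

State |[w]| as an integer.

#0=d has no predecessor
#1=b depends on [0:d]
#2=d depends on [1:b]
#3=b depends on [2:d]
#4=a has no predecessor
#5=b depends on [3:b]
#6=a depends on [4:a]
sources: [0:d, 4:a]
N(rest) = Σ N(rest − s) over sources s of rest; N(one piece) = 1:
  size 1 → [5]=1  [6]=1
  size 2 → [3,5]=1  [4,6]=1  [5,6]=2
  size 3 → [2,3,5]=1  [3,5,6]=3  [4,5,6]=3
  size 4 → [1,2,3,5]=1  [2,3,5,6]=4  [3,4,5,6]=6
  size 5 → [0,1,2,3,5]=1  [1,2,3,5,6]=5  [2,3,4,5,6]=10
  first=0(d) contributes 15
  first=4(a) contributes 6
|[w]| = 21

21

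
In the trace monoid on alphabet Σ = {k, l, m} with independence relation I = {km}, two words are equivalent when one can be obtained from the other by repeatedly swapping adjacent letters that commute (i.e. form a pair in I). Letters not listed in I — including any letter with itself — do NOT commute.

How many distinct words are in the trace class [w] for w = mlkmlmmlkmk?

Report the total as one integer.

#0=m has no predecessor
#1=l depends on [0:m]
#2=k depends on [1:l]
#3=m depends on [1:l]
#4=l depends on [2:k, 3:m]
#5=m depends on [4:l]
#6=m depends on [5:m]
#7=l depends on [6:m]
#8=k depends on [7:l]
#9=m depends on [7:l]
#10=k depends on [8:k]
sources: [0:m]
N(rest) = Σ N(rest − s) over sources s of rest; N(one piece) = 1:
  size 1 → [9]=1  [10]=1
  size 2 → [8,10]=1  [9,10]=2
  size 3 → [8,9,10]=3
  size 4 → [7,8,9,10]=3
  size 5 → [6,7,8,9,10]=3
  size 6 → [5,6,7,8,9,10]=3
  size 7 → [4,5,6,7,8,9,10]=3
  size 8 → [2,4,5,6,7,8,9,10]=3  [3,4,5,6,7,8,9,10]=3
  size 9 → [2,3,4,5,6,7,8,9,10]=6
  first=0(m) contributes 6

6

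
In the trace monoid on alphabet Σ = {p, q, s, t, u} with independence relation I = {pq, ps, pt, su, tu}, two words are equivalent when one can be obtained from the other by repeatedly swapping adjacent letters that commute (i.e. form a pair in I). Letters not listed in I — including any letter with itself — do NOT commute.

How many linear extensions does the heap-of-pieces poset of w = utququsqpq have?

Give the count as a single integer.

piece 0:u — minimal
piece 1:t — minimal
piece 2:q rests on {0:u, 1:t}
piece 3:u rests on {2:q}
piece 4:q rests on {3:u}
piece 5:u rests on {4:q}
piece 6:s rests on {4:q}
piece 7:q rests on {5:u, 6:s}
piece 8:p rests on {5:u}
piece 9:q rests on {7:q}
minimal pieces: {0:u, 1:t}
ways to finish when only these pieces remain (= sum over removing one remaining piece with nothing left below it):
  1 left: {8}→1  {9}→1
  2 left: {7,9}→1  {8,9}→2
  3 left: {6,7,9}→1  {7,8,9}→3
  4 left: {5,7,8,9}→3  {6,7,8,9}→4
  5 left: {5,6,7,8,9}→7
  6 left: {4,5,6,7,8,9}→7
  7 left: {3,4,5,6,7,8,9}→7
  8 left: {2,3,4,5,6,7,8,9}→7
  placing 0:u first → 7 extensions
  placing 1:t first → 7 extensions
total linear extensions = 14

14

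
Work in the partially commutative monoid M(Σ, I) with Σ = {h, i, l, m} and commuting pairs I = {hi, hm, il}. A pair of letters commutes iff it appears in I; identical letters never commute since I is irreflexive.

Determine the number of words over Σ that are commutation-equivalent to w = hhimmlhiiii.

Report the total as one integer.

265

#0=h has no predecessor
#1=h depends on [0:h]
#2=i has no predecessor
#3=m depends on [2:i]
#4=m depends on [3:m]
#5=l depends on [1:h, 4:m]
#6=h depends on [5:l]
#7=i depends on [4:m]
#8=i depends on [7:i]
#9=i depends on [8:i]
#10=i depends on [9:i]
sources: [0:h, 2:i]
N(rest) = Σ N(rest − s) over sources s of rest; N(one piece) = 1:
  size 1 → [6]=1  [10]=1
  size 2 → [5,6]=1  [6,10]=2  [9,10]=1
  size 3 → [1,5,6]=1  [5,6,10]=3  [6,9,10]=3  [8,9,10]=1
  size 4 → [0,1,5,6]=1  [1,5,6,10]=4  [5,6,9,10]=6  [6,8,9,10]=4  [7,8,9,10]=1
  size 5 → [0,1,5,6,10]=5  [1,5,6,9,10]=10  [5,6,8,9,10]=10  [6,7,8,9,10]=5
  size 6 → [0,1,5,6,9,10]=15  [1,5,6,8,9,10]=20  [5,6,7,8,9,10]=15
  size 7 → [0,1,5,6,8,9,10]=35  [1,5,6,7,8,9,10]=35  [4,5,6,7,8,9,10]=15
  size 8 → [0,1,5,6,7,8,9,10]=70  [1,4,5,6,7,8,9,10]=50  [3,4,5,6,7,8,9,10]=15
  size 9 → [0,1,4,5,6,7,8,9,10]=120  [1,3,4,5,6,7,8,9,10]=65  [2,3,4,5,6,7,8,9,10]=15
  first=0(h) contributes 80
  first=2(i) contributes 185
|[w]| = 265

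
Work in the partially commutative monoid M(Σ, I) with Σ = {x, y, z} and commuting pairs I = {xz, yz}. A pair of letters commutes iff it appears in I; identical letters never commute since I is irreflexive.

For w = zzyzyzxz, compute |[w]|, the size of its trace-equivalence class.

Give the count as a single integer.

56

drop 0:z onto floor
drop 1:z onto {0:z}
drop 2:y onto floor
drop 3:z onto {1:z}
drop 4:y onto {2:y}
drop 5:z onto {3:z}
drop 6:x onto {4:y}
drop 7:z onto {5:z}
ground layer = {0:z, 2:y}
drop-orders for the pieces not yet dropped (sum over which currently-grounded one goes next):
  1 to go: {6} 1  {7} 1
  2 to go: {4,6} 1  {5,7} 1  {6,7} 2
  3 to go: {2,4,6} 1  {3,5,7} 1  {4,6,7} 3  {5,6,7} 3
  4 to go: {1,3,5,7} 1  {2,4,6,7} 4  {3,5,6,7} 4  {4,5,6,7} 6
  5 to go: {0,1,3,5,7} 1  {1,3,5,6,7} 5  {2,4,5,6,7} 10  {3,4,5,6,7} 10
  6 to go: {0,1,3,5,6,7} 6  {1,3,4,5,6,7} 15  {2,3,4,5,6,7} 20
  if 0:z drops first: 35 orders
  if 2:y drops first: 21 orders
heap linearizations: 56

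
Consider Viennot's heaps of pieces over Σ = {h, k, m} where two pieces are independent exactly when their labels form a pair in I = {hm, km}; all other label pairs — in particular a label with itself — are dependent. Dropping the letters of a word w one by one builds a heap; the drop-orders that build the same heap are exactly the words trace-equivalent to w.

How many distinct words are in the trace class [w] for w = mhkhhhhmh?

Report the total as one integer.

0(m) covers ∅
1(h) covers ∅
2(k) covers 1:h
3(h) covers 2:k
4(h) covers 3:h
5(h) covers 4:h
6(h) covers 5:h
7(m) covers 0:m
8(h) covers 6:h
floor of heap: 0:m, 1:h
completions by unplaced set U, small U first (add the entries for U minus each lowest piece of U):
  |U|=1: {7}:1  {8}:1
  |U|=2: {0,7}:1  {6,8}:1  {7,8}:2
  |U|=3: {0,7,8}:3  {5,6,8}:1  {6,7,8}:3
  |U|=4: {0,6,7,8}:6  {4,5,6,8}:1  {5,6,7,8}:4
  |U|=5: {0,5,6,7,8}:10  {3,4,5,6,8}:1  {4,5,6,7,8}:5
  |U|=6: {0,4,5,6,7,8}:15  {2,3,4,5,6,8}:1  {3,4,5,6,7,8}:6
  |U|=7: {0,3,4,5,6,7,8}:21  {1,2,3,4,5,6,8}:1  {2,3,4,5,6,7,8}:7
  start at 0(m): 8
  start at 1(h): 28
sum over floor = 36

36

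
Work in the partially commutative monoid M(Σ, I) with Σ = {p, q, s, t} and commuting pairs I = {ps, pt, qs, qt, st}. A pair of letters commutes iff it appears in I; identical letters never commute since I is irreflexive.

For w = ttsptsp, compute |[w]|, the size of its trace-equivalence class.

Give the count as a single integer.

0(t) covers ∅
1(t) covers 0:t
2(s) covers ∅
3(p) covers ∅
4(t) covers 1:t
5(s) covers 2:s
6(p) covers 3:p
floor of heap: 0:t, 2:s, 3:p
completions by unplaced set U, small U first (add the entries for U minus each lowest piece of U):
  |U|=1: {4}:1  {5}:1  {6}:1
  |U|=2: {1,4}:1  {2,5}:1  {3,6}:1  {4,5}:2  {4,6}:2  {5,6}:2
  |U|=3: {0,1,4}:1  {1,4,5}:3  {1,4,6}:3  {2,4,5}:3  {2,5,6}:3  {3,4,6}:3  {3,5,6}:3  {4,5,6}:6
  |U|=4: {0,1,4,5}:4  {0,1,4,6}:4  {1,2,4,5}:6  {1,3,4,6}:6  {1,4,5,6}:12  {2,3,5,6}:6  {2,4,5,6}:12  {3,4,5,6}:12
  |U|=5: {0,1,2,4,5}:10  {0,1,3,4,6}:10  {0,1,4,5,6}:20  {1,2,4,5,6}:30  {1,3,4,5,6}:30  {2,3,4,5,6}:30
  start at 0(t): 90
  start at 2(s): 60
  start at 3(p): 60
sum over floor = 210

210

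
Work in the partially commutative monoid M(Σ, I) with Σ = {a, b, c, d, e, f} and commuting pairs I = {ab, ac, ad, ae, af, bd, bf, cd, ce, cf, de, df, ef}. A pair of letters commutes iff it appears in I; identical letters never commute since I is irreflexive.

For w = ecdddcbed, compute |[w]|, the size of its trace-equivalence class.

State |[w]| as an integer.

0(e) covers ∅
1(c) covers ∅
2(d) covers ∅
3(d) covers 2:d
4(d) covers 3:d
5(c) covers 1:c
6(b) covers 0:e, 5:c
7(e) covers 6:b
8(d) covers 4:d
floor of heap: 0:e, 1:c, 2:d
completions by unplaced set U, small U first (add the entries for U minus each lowest piece of U):
  |U|=1: {7}:1  {8}:1
  |U|=2: {4,8}:1  {6,7}:1  {7,8}:2
  |U|=3: {0,6,7}:1  {3,4,8}:1  {4,7,8}:3  {5,6,7}:1  {6,7,8}:3
  |U|=4: {0,5,6,7}:2  {0,6,7,8}:4  {1,5,6,7}:1  {2,3,4,8}:1  {3,4,7,8}:4  {4,6,7,8}:6  {5,6,7,8}:4
  |U|=5: {0,1,5,6,7}:3  {0,4,6,7,8}:10  {0,5,6,7,8}:10  {1,5,6,7,8}:5  {2,3,4,7,8}:5  {3,4,6,7,8}:10  {4,5,6,7,8}:10
  |U|=6: {0,1,5,6,7,8}:18  {0,3,4,6,7,8}:20  {0,4,5,6,7,8}:30  {1,4,5,6,7,8}:15  {2,3,4,6,7,8}:15  {3,4,5,6,7,8}:20
  |U|=7: {0,1,4,5,6,7,8}:63  {0,2,3,4,6,7,8}:35  {0,3,4,5,6,7,8}:70  {1,3,4,5,6,7,8}:35  {2,3,4,5,6,7,8}:35
  start at 0(e): 70
  start at 1(c): 140
  start at 2(d): 168
sum over floor = 378

378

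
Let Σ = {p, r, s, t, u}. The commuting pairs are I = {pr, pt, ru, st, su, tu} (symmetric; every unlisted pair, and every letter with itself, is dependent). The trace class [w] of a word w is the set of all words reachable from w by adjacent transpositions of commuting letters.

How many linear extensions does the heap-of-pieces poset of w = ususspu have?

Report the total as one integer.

10

0(u) covers ∅
1(s) covers ∅
2(u) covers 0:u
3(s) covers 1:s
4(s) covers 3:s
5(p) covers 2:u, 4:s
6(u) covers 5:p
floor of heap: 0:u, 1:s
completions by unplaced set U, small U first (add the entries for U minus each lowest piece of U):
  |U|=1: {6}:1
  |U|=2: {5,6}:1
  |U|=3: {2,5,6}:1  {4,5,6}:1
  |U|=4: {0,2,5,6}:1  {2,4,5,6}:2  {3,4,5,6}:1
  |U|=5: {0,2,4,5,6}:3  {1,3,4,5,6}:1  {2,3,4,5,6}:3
  start at 0(u): 4
  start at 1(s): 6
sum over floor = 10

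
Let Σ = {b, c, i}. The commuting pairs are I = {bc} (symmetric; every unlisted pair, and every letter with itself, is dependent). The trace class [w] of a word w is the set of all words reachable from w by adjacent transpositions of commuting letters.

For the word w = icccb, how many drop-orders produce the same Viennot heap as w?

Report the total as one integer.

4

drop 0:i onto floor
drop 1:c onto {0:i}
drop 2:c onto {1:c}
drop 3:c onto {2:c}
drop 4:b onto {0:i}
ground layer = {0:i}
drop-orders for the pieces not yet dropped (sum over which currently-grounded one goes next):
  1 to go: {3} 1  {4} 1
  2 to go: {2,3} 1  {3,4} 2
  3 to go: {1,2,3} 1  {2,3,4} 3
  if 0:i drops first: 4 orders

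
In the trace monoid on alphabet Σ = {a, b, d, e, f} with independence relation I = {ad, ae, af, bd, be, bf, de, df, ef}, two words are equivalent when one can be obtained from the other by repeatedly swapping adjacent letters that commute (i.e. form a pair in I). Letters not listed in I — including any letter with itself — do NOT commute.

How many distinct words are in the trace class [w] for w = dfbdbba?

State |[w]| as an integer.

105

#0=d has no predecessor
#1=f has no predecessor
#2=b has no predecessor
#3=d depends on [0:d]
#4=b depends on [2:b]
#5=b depends on [4:b]
#6=a depends on [5:b]
sources: [0:d, 1:f, 2:b]
N(rest) = Σ N(rest − s) over sources s of rest; N(one piece) = 1:
  size 1 → [1]=1  [3]=1  [6]=1
  size 2 → [0,3]=1  [1,3]=2  [1,6]=2  [3,6]=2  [5,6]=1
  size 3 → [0,1,3]=3  [0,3,6]=3  [1,3,6]=6  [1,5,6]=3  [3,5,6]=3  [4,5,6]=1
  size 4 → [0,1,3,6]=12  [0,3,5,6]=6  [1,3,5,6]=12  [1,4,5,6]=4  [2,4,5,6]=1  [3,4,5,6]=4
  size 5 → [0,1,3,5,6]=30  [0,3,4,5,6]=10  [1,2,4,5,6]=5  [1,3,4,5,6]=20  [2,3,4,5,6]=5
  first=0(d) contributes 30
  first=1(f) contributes 15
  first=2(b) contributes 60
|[w]| = 105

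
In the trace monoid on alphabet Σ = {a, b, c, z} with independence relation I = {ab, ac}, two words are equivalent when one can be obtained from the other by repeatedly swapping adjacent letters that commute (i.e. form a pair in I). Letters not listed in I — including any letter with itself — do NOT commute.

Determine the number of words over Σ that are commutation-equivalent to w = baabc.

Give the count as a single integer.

10

0(b) covers ∅
1(a) covers ∅
2(a) covers 1:a
3(b) covers 0:b
4(c) covers 3:b
floor of heap: 0:b, 1:a
completions by unplaced set U, small U first (add the entries for U minus each lowest piece of U):
  |U|=1: {2}:1  {4}:1
  |U|=2: {1,2}:1  {2,4}:2  {3,4}:1
  |U|=3: {0,3,4}:1  {1,2,4}:3  {2,3,4}:3
  start at 0(b): 6
  start at 1(a): 4
sum over floor = 10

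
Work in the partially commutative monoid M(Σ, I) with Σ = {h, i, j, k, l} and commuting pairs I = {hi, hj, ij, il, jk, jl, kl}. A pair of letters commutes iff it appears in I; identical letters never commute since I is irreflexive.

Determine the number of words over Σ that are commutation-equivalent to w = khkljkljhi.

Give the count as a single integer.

piece 0:k — minimal
piece 1:h rests on {0:k}
piece 2:k rests on {1:h}
piece 3:l rests on {1:h}
piece 4:j — minimal
piece 5:k rests on {2:k}
piece 6:l rests on {3:l}
piece 7:j rests on {4:j}
piece 8:h rests on {5:k, 6:l}
piece 9:i rests on {5:k}
minimal pieces: {0:k, 4:j}
ways to finish when only these pieces remain (= sum over removing one remaining piece with nothing left below it):
  1 left: {7}→1  {8}→1  {9}→1
  2 left: {4,7}→1  {6,8}→1  {7,8}→2  {7,9}→2  {8,9}→2
  3 left: {3,6,8}→1  {4,7,8}→3  {4,7,9}→3  {5,8,9}→2  {6,7,8}→3  {6,8,9}→3  {7,8,9}→6
  4 left: {2,5,8,9}→2  {3,6,7,8}→4  {3,6,8,9}→4  {4,6,7,8}→6  {4,7,8,9}→12  {5,6,8,9}→5  {5,7,8,9}→8  {6,7,8,9}→12
  5 left: {2,5,6,8,9}→7  {2,5,7,8,9}→10  {3,4,6,7,8}→10  {3,5,6,8,9}→9  {3,6,7,8,9}→20  {4,5,7,8,9}→20  {4,6,7,8,9}→30  {5,6,7,8,9}→25
  6 left: {2,3,5,6,8,9}→16  {2,4,5,7,8,9}→30  {2,5,6,7,8,9}→42  {3,4,6,7,8,9}→60  {3,5,6,7,8,9}→54  {4,5,6,7,8,9}→75
  7 left: {1,2,3,5,6,8,9}→16  {2,3,5,6,7,8,9}→112  {2,4,5,6,7,8,9}→147  {3,4,5,6,7,8,9}→189
  8 left: {0,1,2,3,5,6,8,9}→16  {1,2,3,5,6,7,8,9}→128  {2,3,4,5,6,7,8,9}→448
  placing 0:k first → 576 extensions
  placing 4:j first → 144 extensions
total linear extensions = 720

720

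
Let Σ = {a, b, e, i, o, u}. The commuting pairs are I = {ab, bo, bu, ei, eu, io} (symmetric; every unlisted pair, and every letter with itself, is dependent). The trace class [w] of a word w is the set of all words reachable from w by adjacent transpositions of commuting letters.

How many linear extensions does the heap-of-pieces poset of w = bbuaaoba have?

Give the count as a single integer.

#0=b has no predecessor
#1=b depends on [0:b]
#2=u has no predecessor
#3=a depends on [2:u]
#4=a depends on [3:a]
#5=o depends on [4:a]
#6=b depends on [1:b]
#7=a depends on [5:o]
sources: [0:b, 2:u]
N(rest) = Σ N(rest − s) over sources s of rest; N(one piece) = 1:
  size 1 → [6]=1  [7]=1
  size 2 → [1,6]=1  [5,7]=1  [6,7]=2
  size 3 → [0,1,6]=1  [1,6,7]=3  [4,5,7]=1  [5,6,7]=3
  size 4 → [0,1,6,7]=4  [1,5,6,7]=6  [3,4,5,7]=1  [4,5,6,7]=4
  size 5 → [0,1,5,6,7]=10  [1,4,5,6,7]=10  [2,3,4,5,7]=1  [3,4,5,6,7]=5
  size 6 → [0,1,4,5,6,7]=20  [1,3,4,5,6,7]=15  [2,3,4,5,6,7]=6
  first=0(b) contributes 21
  first=2(u) contributes 35
|[w]| = 56

56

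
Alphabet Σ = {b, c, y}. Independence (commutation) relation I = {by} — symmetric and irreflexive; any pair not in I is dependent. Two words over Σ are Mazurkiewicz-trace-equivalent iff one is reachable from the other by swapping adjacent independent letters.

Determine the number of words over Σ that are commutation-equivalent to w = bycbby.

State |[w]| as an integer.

#0=b has no predecessor
#1=y has no predecessor
#2=c depends on [0:b, 1:y]
#3=b depends on [2:c]
#4=b depends on [3:b]
#5=y depends on [2:c]
sources: [0:b, 1:y]
N(rest) = Σ N(rest − s) over sources s of rest; N(one piece) = 1:
  size 1 → [4]=1  [5]=1
  size 2 → [3,4]=1  [4,5]=2
  size 3 → [3,4,5]=3
  size 4 → [2,3,4,5]=3
  first=0(b) contributes 3
  first=1(y) contributes 3
|[w]| = 6

6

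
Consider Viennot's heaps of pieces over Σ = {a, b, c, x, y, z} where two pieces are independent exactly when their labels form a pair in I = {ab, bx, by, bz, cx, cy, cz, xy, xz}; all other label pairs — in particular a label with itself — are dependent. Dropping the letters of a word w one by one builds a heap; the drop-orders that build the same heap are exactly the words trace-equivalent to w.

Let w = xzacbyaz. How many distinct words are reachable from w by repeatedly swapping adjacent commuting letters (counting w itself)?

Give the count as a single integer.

0(x) covers ∅
1(z) covers ∅
2(a) covers 0:x, 1:z
3(c) covers 2:a
4(b) covers 3:c
5(y) covers 2:a
6(a) covers 3:c, 5:y
7(z) covers 6:a
floor of heap: 0:x, 1:z
completions by unplaced set U, small U first (add the entries for U minus each lowest piece of U):
  |U|=1: {4}:1  {7}:1
  |U|=2: {4,7}:2  {6,7}:1
  |U|=3: {4,6,7}:3  {5,6,7}:1
  |U|=4: {3,4,6,7}:3  {4,5,6,7}:4
  |U|=5: {3,4,5,6,7}:7
  |U|=6: {2,3,4,5,6,7}:7
  start at 0(x): 7
  start at 1(z): 7
sum over floor = 14

14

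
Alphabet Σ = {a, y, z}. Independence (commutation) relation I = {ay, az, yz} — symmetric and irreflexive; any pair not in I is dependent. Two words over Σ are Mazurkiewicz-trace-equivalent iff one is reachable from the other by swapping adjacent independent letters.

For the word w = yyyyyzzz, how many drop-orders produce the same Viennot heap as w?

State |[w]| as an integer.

#0=y has no predecessor
#1=y depends on [0:y]
#2=y depends on [1:y]
#3=y depends on [2:y]
#4=y depends on [3:y]
#5=z has no predecessor
#6=z depends on [5:z]
#7=z depends on [6:z]
sources: [0:y, 5:z]
N(rest) = Σ N(rest − s) over sources s of rest; N(one piece) = 1:
  size 1 → [4]=1  [7]=1
  size 2 → [3,4]=1  [4,7]=2  [6,7]=1
  size 3 → [2,3,4]=1  [3,4,7]=3  [4,6,7]=3  [5,6,7]=1
  size 4 → [1,2,3,4]=1  [2,3,4,7]=4  [3,4,6,7]=6  [4,5,6,7]=4
  size 5 → [0,1,2,3,4]=1  [1,2,3,4,7]=5  [2,3,4,6,7]=10  [3,4,5,6,7]=10
  size 6 → [0,1,2,3,4,7]=6  [1,2,3,4,6,7]=15  [2,3,4,5,6,7]=20
  first=0(y) contributes 35
  first=5(z) contributes 21
|[w]| = 56

56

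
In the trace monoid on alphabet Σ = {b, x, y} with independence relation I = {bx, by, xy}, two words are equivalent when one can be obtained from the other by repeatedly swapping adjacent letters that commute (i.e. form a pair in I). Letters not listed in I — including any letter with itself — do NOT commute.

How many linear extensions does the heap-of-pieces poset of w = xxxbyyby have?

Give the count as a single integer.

560

#0=x has no predecessor
#1=x depends on [0:x]
#2=x depends on [1:x]
#3=b has no predecessor
#4=y has no predecessor
#5=y depends on [4:y]
#6=b depends on [3:b]
#7=y depends on [5:y]
sources: [0:x, 3:b, 4:y]
N(rest) = Σ N(rest − s) over sources s of rest; N(one piece) = 1:
  size 1 → [2]=1  [6]=1  [7]=1
  size 2 → [1,2]=1  [2,6]=2  [2,7]=2  [3,6]=1  [5,7]=1  [6,7]=2
  size 3 → [0,1,2]=1  [1,2,6]=3  [1,2,7]=3  [2,3,6]=3  [2,5,7]=3  [2,6,7]=6  [3,6,7]=3  [4,5,7]=1  [5,6,7]=3
  size 4 → [0,1,2,6]=4  [0,1,2,7]=4  [1,2,3,6]=6  [1,2,5,7]=6  [1,2,6,7]=12  [2,3,6,7]=12  [2,4,5,7]=4  [2,5,6,7]=12  [3,5,6,7]=6  [4,5,6,7]=4
  size 5 → [0,1,2,3,6]=10  [0,1,2,5,7]=10  [0,1,2,6,7]=20  [1,2,3,6,7]=30  [1,2,4,5,7]=10  [1,2,5,6,7]=30  [2,3,5,6,7]=30  [2,4,5,6,7]=20  [3,4,5,6,7]=10
  size 6 → [0,1,2,3,6,7]=60  [0,1,2,4,5,7]=20  [0,1,2,5,6,7]=60  [1,2,3,5,6,7]=90  [1,2,4,5,6,7]=60  [2,3,4,5,6,7]=60
  first=0(x) contributes 210
  first=3(b) contributes 140
  first=4(y) contributes 210
|[w]| = 560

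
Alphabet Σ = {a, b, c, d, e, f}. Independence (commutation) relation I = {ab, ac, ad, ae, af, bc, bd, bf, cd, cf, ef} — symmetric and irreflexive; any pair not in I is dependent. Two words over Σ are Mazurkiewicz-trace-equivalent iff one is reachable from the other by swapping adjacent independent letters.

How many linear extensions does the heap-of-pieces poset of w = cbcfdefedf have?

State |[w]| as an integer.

piece 0:c — minimal
piece 1:b — minimal
piece 2:c rests on {0:c}
piece 3:f — minimal
piece 4:d rests on {3:f}
piece 5:e rests on {1:b, 2:c, 4:d}
piece 6:f rests on {4:d}
piece 7:e rests on {5:e}
piece 8:d rests on {6:f, 7:e}
piece 9:f rests on {8:d}
minimal pieces: {0:c, 1:b, 3:f}
ways to finish when only these pieces remain (= sum over removing one remaining piece with nothing left below it):
  1 left: {9}→1
  2 left: {8,9}→1
  3 left: {6,8,9}→1  {7,8,9}→1
  4 left: {5,7,8,9}→1  {6,7,8,9}→2
  5 left: {1,5,7,8,9}→1  {2,5,7,8,9}→1  {5,6,7,8,9}→3
  6 left: {0,2,5,7,8,9}→1  {1,2,5,7,8,9}→2  {1,5,6,7,8,9}→4  {2,5,6,7,8,9}→4  {4,5,6,7,8,9}→3
  7 left: {0,1,2,5,7,8,9}→3  {0,2,5,6,7,8,9}→5  {1,2,5,6,7,8,9}→10  {1,4,5,6,7,8,9}→7  {2,4,5,6,7,8,9}→7  {3,4,5,6,7,8,9}→3
  8 left: {0,1,2,5,6,7,8,9}→18  {0,2,4,5,6,7,8,9}→12  {1,2,4,5,6,7,8,9}→24  {1,3,4,5,6,7,8,9}→10  {2,3,4,5,6,7,8,9}→10
  placing 0:c first → 44 extensions
  placing 1:b first → 22 extensions
  placing 3:f first → 54 extensions
total linear extensions = 120

120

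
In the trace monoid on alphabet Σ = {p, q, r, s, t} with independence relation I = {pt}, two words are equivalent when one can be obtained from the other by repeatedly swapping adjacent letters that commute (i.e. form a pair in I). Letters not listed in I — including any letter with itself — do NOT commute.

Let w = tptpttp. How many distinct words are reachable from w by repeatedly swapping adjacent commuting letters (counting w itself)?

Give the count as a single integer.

35

0(t) covers ∅
1(p) covers ∅
2(t) covers 0:t
3(p) covers 1:p
4(t) covers 2:t
5(t) covers 4:t
6(p) covers 3:p
floor of heap: 0:t, 1:p
completions by unplaced set U, small U first (add the entries for U minus each lowest piece of U):
  |U|=1: {5}:1  {6}:1
  |U|=2: {3,6}:1  {4,5}:1  {5,6}:2
  |U|=3: {1,3,6}:1  {2,4,5}:1  {3,5,6}:3  {4,5,6}:3
  |U|=4: {0,2,4,5}:1  {1,3,5,6}:4  {2,4,5,6}:4  {3,4,5,6}:6
  |U|=5: {0,2,4,5,6}:5  {1,3,4,5,6}:10  {2,3,4,5,6}:10
  start at 0(t): 20
  start at 1(p): 15
sum over floor = 35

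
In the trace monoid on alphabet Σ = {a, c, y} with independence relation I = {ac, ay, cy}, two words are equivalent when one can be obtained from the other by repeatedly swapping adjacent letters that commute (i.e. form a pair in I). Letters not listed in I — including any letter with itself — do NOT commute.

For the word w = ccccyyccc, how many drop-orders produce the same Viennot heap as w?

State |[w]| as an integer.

piece 0:c — minimal
piece 1:c rests on {0:c}
piece 2:c rests on {1:c}
piece 3:c rests on {2:c}
piece 4:y — minimal
piece 5:y rests on {4:y}
piece 6:c rests on {3:c}
piece 7:c rests on {6:c}
piece 8:c rests on {7:c}
minimal pieces: {0:c, 4:y}
ways to finish when only these pieces remain (= sum over removing one remaining piece with nothing left below it):
  1 left: {5}→1  {8}→1
  2 left: {4,5}→1  {5,8}→2  {7,8}→1
  3 left: {4,5,8}→3  {5,7,8}→3  {6,7,8}→1
  4 left: {3,6,7,8}→1  {4,5,7,8}→6  {5,6,7,8}→4
  5 left: {2,3,6,7,8}→1  {3,5,6,7,8}→5  {4,5,6,7,8}→10
  6 left: {1,2,3,6,7,8}→1  {2,3,5,6,7,8}→6  {3,4,5,6,7,8}→15
  7 left: {0,1,2,3,6,7,8}→1  {1,2,3,5,6,7,8}→7  {2,3,4,5,6,7,8}→21
  placing 0:c first → 28 extensions
  placing 4:y first → 8 extensions
total linear extensions = 36

36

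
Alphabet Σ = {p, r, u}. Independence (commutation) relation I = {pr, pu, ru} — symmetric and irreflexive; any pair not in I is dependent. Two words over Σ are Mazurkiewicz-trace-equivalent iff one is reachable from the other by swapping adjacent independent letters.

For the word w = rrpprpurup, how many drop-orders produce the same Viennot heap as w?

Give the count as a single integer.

piece 0:r — minimal
piece 1:r rests on {0:r}
piece 2:p — minimal
piece 3:p rests on {2:p}
piece 4:r rests on {1:r}
piece 5:p rests on {3:p}
piece 6:u — minimal
piece 7:r rests on {4:r}
piece 8:u rests on {6:u}
piece 9:p rests on {5:p}
minimal pieces: {0:r, 2:p, 6:u}
ways to finish when only these pieces remain (= sum over removing one remaining piece with nothing left below it):
  1 left: {7}→1  {8}→1  {9}→1
  2 left: {4,7}→1  {5,9}→1  {6,8}→1  {7,8}→2  {7,9}→2  {8,9}→2
  3 left: {1,4,7}→1  {3,5,9}→1  {4,7,8}→3  {4,7,9}→3  {5,7,9}→3  {5,8,9}→3  {6,7,8}→3  {6,8,9}→3  {7,8,9}→6
  4 left: {0,1,4,7}→1  {1,4,7,8}→4  {1,4,7,9}→4  {2,3,5,9}→1  {3,5,7,9}→4  {3,5,8,9}→4  {4,5,7,9}→6  {4,6,7,8}→6  {4,7,8,9}→12  {5,6,8,9}→6  {5,7,8,9}→12  {6,7,8,9}→12
  5 left: {0,1,4,7,8}→5  {0,1,4,7,9}→5  {1,4,5,7,9}→10  {1,4,6,7,8}→10  {1,4,7,8,9}→20  {2,3,5,7,9}→5  {2,3,5,8,9}→5  {3,4,5,7,9}→10  {3,5,6,8,9}→10  {3,5,7,8,9}→20  {4,5,7,8,9}→30  {4,6,7,8,9}→30  {5,6,7,8,9}→30
  6 left: {0,1,4,5,7,9}→15  {0,1,4,6,7,8}→15  {0,1,4,7,8,9}→30  {1,3,4,5,7,9}→20  {1,4,5,7,8,9}→60  {1,4,6,7,8,9}→60  {2,3,4,5,7,9}→15  {2,3,5,6,8,9}→15  {2,3,5,7,8,9}→30  {3,4,5,7,8,9}→60  {3,5,6,7,8,9}→60  {4,5,6,7,8,9}→90
  7 left: {0,1,3,4,5,7,9}→35  {0,1,4,5,7,8,9}→105  {0,1,4,6,7,8,9}→105  {1,2,3,4,5,7,9}→35  {1,3,4,5,7,8,9}→140  {1,4,5,6,7,8,9}→210  {2,3,4,5,7,8,9}→105  {2,3,5,6,7,8,9}→105  {3,4,5,6,7,8,9}→210
  8 left: {0,1,2,3,4,5,7,9}→70  {0,1,3,4,5,7,8,9}→280  {0,1,4,5,6,7,8,9}→420  {1,2,3,4,5,7,8,9}→280  {1,3,4,5,6,7,8,9}→560  {2,3,4,5,6,7,8,9}→420
  placing 0:r first → 1260 extensions
  placing 2:p first → 1260 extensions
  placing 6:u first → 630 extensions
total linear extensions = 3150

3150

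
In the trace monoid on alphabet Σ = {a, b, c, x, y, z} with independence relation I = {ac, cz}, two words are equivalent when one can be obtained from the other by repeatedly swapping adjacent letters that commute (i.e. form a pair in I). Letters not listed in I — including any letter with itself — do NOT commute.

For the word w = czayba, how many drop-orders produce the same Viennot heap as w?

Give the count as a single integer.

3

#0=c has no predecessor
#1=z has no predecessor
#2=a depends on [1:z]
#3=y depends on [0:c, 2:a]
#4=b depends on [3:y]
#5=a depends on [4:b]
sources: [0:c, 1:z]
N(rest) = Σ N(rest − s) over sources s of rest; N(one piece) = 1:
  size 1 → [5]=1
  size 2 → [4,5]=1
  size 3 → [3,4,5]=1
  size 4 → [0,3,4,5]=1  [2,3,4,5]=1
  first=0(c) contributes 1
  first=1(z) contributes 2
|[w]| = 3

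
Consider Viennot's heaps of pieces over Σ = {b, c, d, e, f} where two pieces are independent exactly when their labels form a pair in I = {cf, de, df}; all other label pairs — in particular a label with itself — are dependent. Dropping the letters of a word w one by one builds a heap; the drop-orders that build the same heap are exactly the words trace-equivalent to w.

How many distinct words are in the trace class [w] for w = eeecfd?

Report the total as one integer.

#0=e has no predecessor
#1=e depends on [0:e]
#2=e depends on [1:e]
#3=c depends on [2:e]
#4=f depends on [2:e]
#5=d depends on [3:c]
sources: [0:e]
N(rest) = Σ N(rest − s) over sources s of rest; N(one piece) = 1:
  size 1 → [4]=1  [5]=1
  size 2 → [3,5]=1  [4,5]=2
  size 3 → [3,4,5]=3
  size 4 → [2,3,4,5]=3
  first=0(e) contributes 3

3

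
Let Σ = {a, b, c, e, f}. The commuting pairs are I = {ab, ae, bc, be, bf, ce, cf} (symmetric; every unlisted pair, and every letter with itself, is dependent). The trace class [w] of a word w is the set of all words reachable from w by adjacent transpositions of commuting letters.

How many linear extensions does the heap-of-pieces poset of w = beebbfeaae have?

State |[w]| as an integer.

0(b) covers ∅
1(e) covers ∅
2(e) covers 1:e
3(b) covers 0:b
4(b) covers 3:b
5(f) covers 2:e
6(e) covers 5:f
7(a) covers 5:f
8(a) covers 7:a
9(e) covers 6:e
floor of heap: 0:b, 1:e
completions by unplaced set U, small U first (add the entries for U minus each lowest piece of U):
  |U|=1: {4}:1  {8}:1  {9}:1
  |U|=2: {3,4}:1  {4,8}:2  {4,9}:2  {6,9}:1  {7,8}:1  {8,9}:2
  |U|=3: {0,3,4}:1  {3,4,8}:3  {3,4,9}:3  {4,6,9}:3  {4,7,8}:3  {4,8,9}:6  {6,8,9}:3  {7,8,9}:3
  |U|=4: {0,3,4,8}:4  {0,3,4,9}:4  {3,4,6,9}:6  {3,4,7,8}:6  {3,4,8,9}:12  {4,6,8,9}:12  {4,7,8,9}:12  {6,7,8,9}:6
  |U|=5: {0,3,4,6,9}:10  {0,3,4,7,8}:10  {0,3,4,8,9}:20  {3,4,6,8,9}:30  {3,4,7,8,9}:30  {4,6,7,8,9}:30  {5,6,7,8,9}:6
  |U|=6: {0,3,4,6,8,9}:60  {0,3,4,7,8,9}:60  {2,5,6,7,8,9}:6  {3,4,6,7,8,9}:90  {4,5,6,7,8,9}:36
  |U|=7: {0,3,4,6,7,8,9}:210  {1,2,5,6,7,8,9}:6  {2,4,5,6,7,8,9}:42  {3,4,5,6,7,8,9}:126
  |U|=8: {0,3,4,5,6,7,8,9}:336  {1,2,4,5,6,7,8,9}:48  {2,3,4,5,6,7,8,9}:168
  start at 0(b): 216
  start at 1(e): 504
sum over floor = 720

720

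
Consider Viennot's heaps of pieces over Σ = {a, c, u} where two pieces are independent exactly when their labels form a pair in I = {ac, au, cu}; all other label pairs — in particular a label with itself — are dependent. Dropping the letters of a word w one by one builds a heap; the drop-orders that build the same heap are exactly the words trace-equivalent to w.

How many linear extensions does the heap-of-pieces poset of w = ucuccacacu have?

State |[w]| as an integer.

#0=u has no predecessor
#1=c has no predecessor
#2=u depends on [0:u]
#3=c depends on [1:c]
#4=c depends on [3:c]
#5=a has no predecessor
#6=c depends on [4:c]
#7=a depends on [5:a]
#8=c depends on [6:c]
#9=u depends on [2:u]
sources: [0:u, 1:c, 5:a]
N(rest) = Σ N(rest − s) over sources s of rest; N(one piece) = 1:
  size 1 → [7]=1  [8]=1  [9]=1
  size 2 → [2,9]=1  [5,7]=1  [6,8]=1  [7,8]=2  [7,9]=2  [8,9]=2
  size 3 → [0,2,9]=1  [2,7,9]=3  [2,8,9]=3  [4,6,8]=1  [5,7,8]=3  [5,7,9]=3  [6,7,8]=3  [6,8,9]=3  [7,8,9]=6
  size 4 → [0,2,7,9]=4  [0,2,8,9]=4  [2,5,7,9]=6  [2,6,8,9]=6  [2,7,8,9]=12  [3,4,6,8]=1  [4,6,7,8]=4  [4,6,8,9]=4  [5,6,7,8]=6  [5,7,8,9]=12  [6,7,8,9]=12
  size 5 → [0,2,5,7,9]=10  [0,2,6,8,9]=10  [0,2,7,8,9]=20  [1,3,4,6,8]=1  [2,4,6,8,9]=10  [2,5,7,8,9]=30  [2,6,7,8,9]=30  [3,4,6,7,8]=5  [3,4,6,8,9]=5  [4,5,6,7,8]=10  [4,6,7,8,9]=20  [5,6,7,8,9]=30
  size 6 → [0,2,4,6,8,9]=20  [0,2,5,7,8,9]=60  [0,2,6,7,8,9]=60  [1,3,4,6,7,8]=6  [1,3,4,6,8,9]=6  [2,3,4,6,8,9]=15  [2,4,6,7,8,9]=60  [2,5,6,7,8,9]=90  [3,4,5,6,7,8]=15  [3,4,6,7,8,9]=30  [4,5,6,7,8,9]=60
  size 7 → [0,2,3,4,6,8,9]=35  [0,2,4,6,7,8,9]=140  [0,2,5,6,7,8,9]=210  [1,2,3,4,6,8,9]=21  [1,3,4,5,6,7,8]=21  [1,3,4,6,7,8,9]=42  [2,3,4,6,7,8,9]=105  [2,4,5,6,7,8,9]=210  [3,4,5,6,7,8,9]=105
  size 8 → [0,1,2,3,4,6,8,9]=56  [0,2,3,4,6,7,8,9]=280  [0,2,4,5,6,7,8,9]=560  [1,2,3,4,6,7,8,9]=168  [1,3,4,5,6,7,8,9]=168  [2,3,4,5,6,7,8,9]=420
  first=0(u) contributes 756
  first=1(c) contributes 1260
  first=5(a) contributes 504
|[w]| = 2520

2520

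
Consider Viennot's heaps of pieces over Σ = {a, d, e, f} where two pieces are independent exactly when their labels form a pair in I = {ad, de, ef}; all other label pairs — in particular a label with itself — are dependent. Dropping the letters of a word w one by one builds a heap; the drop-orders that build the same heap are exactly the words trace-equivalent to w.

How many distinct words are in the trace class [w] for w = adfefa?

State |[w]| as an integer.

7

piece 0:a — minimal
piece 1:d — minimal
piece 2:f rests on {0:a, 1:d}
piece 3:e rests on {0:a}
piece 4:f rests on {2:f}
piece 5:a rests on {3:e, 4:f}
minimal pieces: {0:a, 1:d}
ways to finish when only these pieces remain (= sum over removing one remaining piece with nothing left below it):
  1 left: {5}→1
  2 left: {3,5}→1  {4,5}→1
  3 left: {2,4,5}→1  {3,4,5}→2
  4 left: {1,2,4,5}→1  {2,3,4,5}→3
  placing 0:a first → 4 extensions
  placing 1:d first → 3 extensions
total linear extensions = 7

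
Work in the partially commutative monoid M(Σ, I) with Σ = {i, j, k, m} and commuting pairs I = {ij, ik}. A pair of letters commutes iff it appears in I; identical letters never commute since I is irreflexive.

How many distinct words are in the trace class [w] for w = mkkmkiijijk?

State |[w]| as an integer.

piece 0:m — minimal
piece 1:k rests on {0:m}
piece 2:k rests on {1:k}
piece 3:m rests on {2:k}
piece 4:k rests on {3:m}
piece 5:i rests on {3:m}
piece 6:i rests on {5:i}
piece 7:j rests on {4:k}
piece 8:i rests on {6:i}
piece 9:j rests on {7:j}
piece 10:k rests on {9:j}
minimal pieces: {0:m}
ways to finish when only these pieces remain (= sum over removing one remaining piece with nothing left below it):
  1 left: {8}→1  {10}→1
  2 left: {6,8}→1  {8,10}→2  {9,10}→1
  3 left: {5,6,8}→1  {6,8,10}→3  {7,9,10}→1  {8,9,10}→3
  4 left: {4,7,9,10}→1  {5,6,8,10}→4  {6,8,9,10}→6  {7,8,9,10}→4
  5 left: {4,7,8,9,10}→5  {5,6,8,9,10}→10  {6,7,8,9,10}→10
  6 left: {4,6,7,8,9,10}→15  {5,6,7,8,9,10}→20
  7 left: {4,5,6,7,8,9,10}→35
  8 left: {3,4,5,6,7,8,9,10}→35
  9 left: {2,3,4,5,6,7,8,9,10}→35
  placing 0:m first → 35 extensions

35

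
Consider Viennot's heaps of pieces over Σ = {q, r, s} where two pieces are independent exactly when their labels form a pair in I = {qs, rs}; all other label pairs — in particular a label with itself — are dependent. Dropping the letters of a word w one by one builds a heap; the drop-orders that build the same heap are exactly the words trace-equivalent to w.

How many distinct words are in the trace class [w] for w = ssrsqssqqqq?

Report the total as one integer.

462

0(s) covers ∅
1(s) covers 0:s
2(r) covers ∅
3(s) covers 1:s
4(q) covers 2:r
5(s) covers 3:s
6(s) covers 5:s
7(q) covers 4:q
8(q) covers 7:q
9(q) covers 8:q
10(q) covers 9:q
floor of heap: 0:s, 2:r
completions by unplaced set U, small U first (add the entries for U minus each lowest piece of U):
  |U|=1: {6}:1  {10}:1
  |U|=2: {5,6}:1  {6,10}:2  {9,10}:1
  |U|=3: {3,5,6}:1  {5,6,10}:3  {6,9,10}:3  {8,9,10}:1
  |U|=4: {1,3,5,6}:1  {3,5,6,10}:4  {5,6,9,10}:6  {6,8,9,10}:4  {7,8,9,10}:1
  |U|=5: {0,1,3,5,6}:1  {1,3,5,6,10}:5  {3,5,6,9,10}:10  {4,7,8,9,10}:1  {5,6,8,9,10}:10  {6,7,8,9,10}:5
  |U|=6: {0,1,3,5,6,10}:6  {1,3,5,6,9,10}:15  {2,4,7,8,9,10}:1  {3,5,6,8,9,10}:20  {4,6,7,8,9,10}:6  {5,6,7,8,9,10}:15
  |U|=7: {0,1,3,5,6,9,10}:21  {1,3,5,6,8,9,10}:35  {2,4,6,7,8,9,10}:7  {3,5,6,7,8,9,10}:35  {4,5,6,7,8,9,10}:21
  |U|=8: {0,1,3,5,6,8,9,10}:56  {1,3,5,6,7,8,9,10}:70  {2,4,5,6,7,8,9,10}:28  {3,4,5,6,7,8,9,10}:56
  |U|=9: {0,1,3,5,6,7,8,9,10}:126  {1,3,4,5,6,7,8,9,10}:126  {2,3,4,5,6,7,8,9,10}:84
  start at 0(s): 210
  start at 2(r): 252
sum over floor = 462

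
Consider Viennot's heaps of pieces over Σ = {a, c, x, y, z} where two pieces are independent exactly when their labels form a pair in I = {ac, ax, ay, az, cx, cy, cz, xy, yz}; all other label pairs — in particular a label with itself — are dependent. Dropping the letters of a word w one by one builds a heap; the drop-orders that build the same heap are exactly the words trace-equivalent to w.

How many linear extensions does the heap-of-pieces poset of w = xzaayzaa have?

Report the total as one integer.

#0=x has no predecessor
#1=z depends on [0:x]
#2=a has no predecessor
#3=a depends on [2:a]
#4=y has no predecessor
#5=z depends on [1:z]
#6=a depends on [3:a]
#7=a depends on [6:a]
sources: [0:x, 2:a, 4:y]
N(rest) = Σ N(rest − s) over sources s of rest; N(one piece) = 1:
  size 1 → [4]=1  [5]=1  [7]=1
  size 2 → [1,5]=1  [4,5]=2  [4,7]=2  [5,7]=2  [6,7]=1
  size 3 → [0,1,5]=1  [1,4,5]=3  [1,5,7]=3  [3,6,7]=1  [4,5,7]=6  [4,6,7]=3  [5,6,7]=3
  size 4 → [0,1,4,5]=4  [0,1,5,7]=4  [1,4,5,7]=12  [1,5,6,7]=6  [2,3,6,7]=1  [3,4,6,7]=4  [3,5,6,7]=4  [4,5,6,7]=12
  size 5 → [0,1,4,5,7]=20  [0,1,5,6,7]=10  [1,3,5,6,7]=10  [1,4,5,6,7]=30  [2,3,4,6,7]=5  [2,3,5,6,7]=5  [3,4,5,6,7]=20
  size 6 → [0,1,3,5,6,7]=20  [0,1,4,5,6,7]=60  [1,2,3,5,6,7]=15  [1,3,4,5,6,7]=60  [2,3,4,5,6,7]=30
  first=0(x) contributes 105
  first=2(a) contributes 140
  first=4(y) contributes 35
|[w]| = 280

280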